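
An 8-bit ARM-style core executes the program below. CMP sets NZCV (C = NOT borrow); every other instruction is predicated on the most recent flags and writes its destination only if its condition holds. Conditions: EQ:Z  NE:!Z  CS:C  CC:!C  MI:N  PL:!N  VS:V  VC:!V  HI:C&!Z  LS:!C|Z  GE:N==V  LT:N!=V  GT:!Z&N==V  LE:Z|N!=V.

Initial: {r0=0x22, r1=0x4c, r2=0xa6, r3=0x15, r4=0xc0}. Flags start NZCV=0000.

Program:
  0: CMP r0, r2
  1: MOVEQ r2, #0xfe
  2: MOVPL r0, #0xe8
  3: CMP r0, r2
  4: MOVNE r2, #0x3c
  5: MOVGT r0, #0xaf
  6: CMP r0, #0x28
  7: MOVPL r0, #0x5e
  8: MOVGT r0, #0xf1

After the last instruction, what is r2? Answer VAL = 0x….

0: ✓ CMP  NZCV=0000
1: · MOVEQ
2: ✓ MOVPL  r0←0xe8
3: ✓ CMP  NZCV=0010
4: ✓ MOVNE  r2←0x3c
5: ✓ MOVGT  r0←0xaf
6: ✓ CMP  NZCV=1010
7: · MOVPL
8: · MOVGT

VAL = 0x3c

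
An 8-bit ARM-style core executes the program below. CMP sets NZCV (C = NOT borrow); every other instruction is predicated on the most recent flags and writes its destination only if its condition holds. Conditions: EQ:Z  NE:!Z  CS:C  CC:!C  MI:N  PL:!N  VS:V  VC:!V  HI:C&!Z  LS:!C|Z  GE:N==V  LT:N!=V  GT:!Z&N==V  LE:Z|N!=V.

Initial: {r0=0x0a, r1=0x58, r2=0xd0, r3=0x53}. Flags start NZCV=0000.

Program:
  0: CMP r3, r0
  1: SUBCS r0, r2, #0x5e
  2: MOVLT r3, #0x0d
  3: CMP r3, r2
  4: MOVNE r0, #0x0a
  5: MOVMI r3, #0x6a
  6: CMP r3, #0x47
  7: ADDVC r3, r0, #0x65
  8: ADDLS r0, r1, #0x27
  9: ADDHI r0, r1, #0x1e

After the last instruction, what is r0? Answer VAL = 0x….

0: ✓ CMP  NZCV=0010
1: ✓ SUBCS  r0←0x72
2: · MOVLT
3: ✓ CMP  NZCV=1001
4: ✓ MOVNE  r0←0x0a
5: ✓ MOVMI  r3←0x6a
6: ✓ CMP  NZCV=0010
7: ✓ ADDVC  r3←0x6f
8: · ADDLS
9: ✓ ADDHI  r0←0x76

VAL = 0x76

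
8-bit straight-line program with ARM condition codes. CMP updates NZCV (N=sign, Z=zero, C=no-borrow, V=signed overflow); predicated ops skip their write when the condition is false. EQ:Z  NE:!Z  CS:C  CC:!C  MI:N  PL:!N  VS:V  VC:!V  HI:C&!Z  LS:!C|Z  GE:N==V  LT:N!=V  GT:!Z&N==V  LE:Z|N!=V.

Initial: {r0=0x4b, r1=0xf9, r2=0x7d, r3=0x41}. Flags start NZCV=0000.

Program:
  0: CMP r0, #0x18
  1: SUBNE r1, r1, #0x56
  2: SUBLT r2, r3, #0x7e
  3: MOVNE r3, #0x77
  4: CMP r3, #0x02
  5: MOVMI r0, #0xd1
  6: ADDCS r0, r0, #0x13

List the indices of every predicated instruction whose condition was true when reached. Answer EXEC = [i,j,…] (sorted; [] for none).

0: ✓ CMP  NZCV=0010
1: ✓ SUBNE  r1←0xa3
2: · SUBLT
3: ✓ MOVNE  r3←0x77
4: ✓ CMP  NZCV=0010
5: · MOVMI
6: ✓ ADDCS  r0←0x5e

EXEC = [1,3,6]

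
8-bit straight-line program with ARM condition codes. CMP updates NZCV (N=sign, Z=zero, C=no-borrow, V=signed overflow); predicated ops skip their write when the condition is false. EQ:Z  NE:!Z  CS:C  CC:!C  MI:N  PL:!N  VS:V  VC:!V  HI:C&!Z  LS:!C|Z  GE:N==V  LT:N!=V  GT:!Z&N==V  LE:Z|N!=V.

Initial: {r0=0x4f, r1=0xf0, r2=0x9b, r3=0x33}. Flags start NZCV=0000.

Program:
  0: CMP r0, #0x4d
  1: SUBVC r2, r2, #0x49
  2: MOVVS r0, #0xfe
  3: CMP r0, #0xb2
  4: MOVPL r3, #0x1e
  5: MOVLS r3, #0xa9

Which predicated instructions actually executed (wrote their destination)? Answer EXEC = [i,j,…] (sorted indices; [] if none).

[0] flags=0010 → (cmp)
[1] flags=0010 VC?T → r2=0x52
[2] flags=0010 VS?F → skip
[3] flags=1001 → (cmp)
[4] flags=1001 PL?F → skip
[5] flags=1001 LS?T → r3=0xa9

EXEC = [1,5]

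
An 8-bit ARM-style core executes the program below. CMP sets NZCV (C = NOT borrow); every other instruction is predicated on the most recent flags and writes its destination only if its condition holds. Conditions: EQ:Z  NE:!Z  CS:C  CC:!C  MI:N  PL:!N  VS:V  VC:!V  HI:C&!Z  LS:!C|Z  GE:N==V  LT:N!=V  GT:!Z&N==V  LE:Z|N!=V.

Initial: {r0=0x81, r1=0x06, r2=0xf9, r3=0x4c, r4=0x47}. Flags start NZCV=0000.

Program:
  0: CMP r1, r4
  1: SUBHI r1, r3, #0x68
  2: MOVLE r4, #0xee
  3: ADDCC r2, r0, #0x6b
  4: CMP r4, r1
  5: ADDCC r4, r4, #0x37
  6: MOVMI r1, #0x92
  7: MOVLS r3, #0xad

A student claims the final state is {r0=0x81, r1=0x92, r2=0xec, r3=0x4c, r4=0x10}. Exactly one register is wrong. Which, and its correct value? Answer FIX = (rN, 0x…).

FIX = (r4, 0xee)

[0] flags=1000 → (cmp)
[1] flags=1000 HI?F → skip
[2] flags=1000 LE?T → r4=0xee
[3] flags=1000 CC?T → r2=0xec
[4] flags=1010 → (cmp)
[5] flags=1010 CC?F → skip
[6] flags=1010 MI?T → r1=0x92
[7] flags=1010 LS?F → skip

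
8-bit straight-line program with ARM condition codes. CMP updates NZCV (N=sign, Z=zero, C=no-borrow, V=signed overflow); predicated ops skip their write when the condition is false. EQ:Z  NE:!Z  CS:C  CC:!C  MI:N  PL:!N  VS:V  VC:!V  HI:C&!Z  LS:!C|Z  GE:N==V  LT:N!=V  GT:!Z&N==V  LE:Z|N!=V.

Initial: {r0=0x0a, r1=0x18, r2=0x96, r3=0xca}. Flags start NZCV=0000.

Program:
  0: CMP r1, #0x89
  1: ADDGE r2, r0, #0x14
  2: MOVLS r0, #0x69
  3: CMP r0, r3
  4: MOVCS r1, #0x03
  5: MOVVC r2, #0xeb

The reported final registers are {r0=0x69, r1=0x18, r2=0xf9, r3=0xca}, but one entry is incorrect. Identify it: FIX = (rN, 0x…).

0: ✓ CMP  NZCV=1001
1: ✓ ADDGE  r2←0x1e
2: ✓ MOVLS  r0←0x69
3: ✓ CMP  NZCV=1001
4: · MOVCS
5: · MOVVC

FIX = (r2, 0x1e)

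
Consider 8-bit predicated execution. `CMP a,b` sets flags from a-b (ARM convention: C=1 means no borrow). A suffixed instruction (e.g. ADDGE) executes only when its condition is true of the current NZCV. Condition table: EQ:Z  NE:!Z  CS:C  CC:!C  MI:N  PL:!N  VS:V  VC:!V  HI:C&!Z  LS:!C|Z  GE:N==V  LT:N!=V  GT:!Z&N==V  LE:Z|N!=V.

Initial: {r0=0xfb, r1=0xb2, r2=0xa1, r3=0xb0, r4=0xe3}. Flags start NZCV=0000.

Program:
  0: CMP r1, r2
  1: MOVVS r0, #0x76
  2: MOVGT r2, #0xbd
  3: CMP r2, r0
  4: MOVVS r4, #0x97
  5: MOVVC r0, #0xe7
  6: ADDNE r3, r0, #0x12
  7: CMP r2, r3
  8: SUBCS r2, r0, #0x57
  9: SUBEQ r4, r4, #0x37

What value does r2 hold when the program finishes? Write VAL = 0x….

VAL = 0xbd

0: ✓ CMP  NZCV=0010
1: · MOVVS
2: ✓ MOVGT  r2←0xbd
3: ✓ CMP  NZCV=1000
4: · MOVVS
5: ✓ MOVVC  r0←0xe7
6: ✓ ADDNE  r3←0xf9
7: ✓ CMP  NZCV=1000
8: · SUBCS
9: · SUBEQ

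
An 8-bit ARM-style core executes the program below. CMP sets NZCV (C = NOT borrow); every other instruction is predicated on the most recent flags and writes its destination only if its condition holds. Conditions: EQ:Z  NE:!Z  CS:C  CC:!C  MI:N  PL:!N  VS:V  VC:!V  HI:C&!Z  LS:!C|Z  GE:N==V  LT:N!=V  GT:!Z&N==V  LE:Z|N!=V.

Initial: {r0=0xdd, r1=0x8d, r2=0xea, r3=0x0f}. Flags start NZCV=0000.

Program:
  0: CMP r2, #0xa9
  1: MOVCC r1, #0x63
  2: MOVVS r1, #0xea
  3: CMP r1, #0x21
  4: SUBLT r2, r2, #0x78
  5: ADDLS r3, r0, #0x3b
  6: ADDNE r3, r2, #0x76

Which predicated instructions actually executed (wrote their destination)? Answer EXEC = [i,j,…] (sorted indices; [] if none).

[0] flags=0010 → (cmp)
[1] flags=0010 CC?F → skip
[2] flags=0010 VS?F → skip
[3] flags=0011 → (cmp)
[4] flags=0011 LT?T → r2=0x72
[5] flags=0011 LS?F → skip
[6] flags=0011 NE?T → r3=0xe8

EXEC = [4,6]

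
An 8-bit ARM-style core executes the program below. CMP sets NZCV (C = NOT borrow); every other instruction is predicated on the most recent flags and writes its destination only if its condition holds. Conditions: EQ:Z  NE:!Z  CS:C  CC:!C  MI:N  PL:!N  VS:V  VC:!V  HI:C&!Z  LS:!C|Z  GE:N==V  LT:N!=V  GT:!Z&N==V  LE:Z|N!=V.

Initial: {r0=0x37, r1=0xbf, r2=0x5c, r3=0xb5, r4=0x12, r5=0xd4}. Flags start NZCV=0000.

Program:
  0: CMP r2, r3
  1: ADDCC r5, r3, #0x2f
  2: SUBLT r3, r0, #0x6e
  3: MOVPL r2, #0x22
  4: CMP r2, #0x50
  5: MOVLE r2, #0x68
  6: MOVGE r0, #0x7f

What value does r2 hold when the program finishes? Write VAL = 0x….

VAL = 0x5c

[0] flags=1001 → (cmp)
[1] flags=1001 CC?T → r5=0xe4
[2] flags=1001 LT?F → skip
[3] flags=1001 PL?F → skip
[4] flags=0010 → (cmp)
[5] flags=0010 LE?F → skip
[6] flags=0010 GE?T → r0=0x7f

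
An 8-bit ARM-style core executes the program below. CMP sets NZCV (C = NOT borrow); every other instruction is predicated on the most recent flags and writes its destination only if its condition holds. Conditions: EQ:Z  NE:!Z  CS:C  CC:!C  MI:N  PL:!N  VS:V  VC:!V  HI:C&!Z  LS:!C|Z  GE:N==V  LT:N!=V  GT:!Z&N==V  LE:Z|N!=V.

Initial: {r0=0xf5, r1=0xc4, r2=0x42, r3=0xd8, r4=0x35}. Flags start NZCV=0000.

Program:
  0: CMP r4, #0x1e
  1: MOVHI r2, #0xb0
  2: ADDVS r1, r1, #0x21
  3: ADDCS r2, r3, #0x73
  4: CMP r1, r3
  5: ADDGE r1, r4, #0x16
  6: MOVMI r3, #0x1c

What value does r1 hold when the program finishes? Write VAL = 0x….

0: ✓ CMP  NZCV=0010
1: ✓ MOVHI  r2←0xb0
2: · ADDVS
3: ✓ ADDCS  r2←0x4b
4: ✓ CMP  NZCV=1000
5: · ADDGE
6: ✓ MOVMI  r3←0x1c

VAL = 0xc4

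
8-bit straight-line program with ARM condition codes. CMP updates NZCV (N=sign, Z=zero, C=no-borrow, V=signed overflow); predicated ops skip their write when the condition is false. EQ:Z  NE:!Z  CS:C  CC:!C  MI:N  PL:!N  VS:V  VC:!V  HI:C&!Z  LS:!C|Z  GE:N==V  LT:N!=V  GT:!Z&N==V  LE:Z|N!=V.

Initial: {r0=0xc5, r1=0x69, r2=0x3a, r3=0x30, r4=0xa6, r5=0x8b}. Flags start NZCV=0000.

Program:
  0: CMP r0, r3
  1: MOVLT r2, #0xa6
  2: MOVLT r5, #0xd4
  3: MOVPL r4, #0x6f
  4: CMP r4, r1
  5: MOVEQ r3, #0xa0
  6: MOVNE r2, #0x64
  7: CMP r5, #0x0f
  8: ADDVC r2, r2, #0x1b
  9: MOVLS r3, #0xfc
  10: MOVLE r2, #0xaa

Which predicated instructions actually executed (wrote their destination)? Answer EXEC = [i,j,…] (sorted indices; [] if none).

0: ✓ CMP  NZCV=1010
1: ✓ MOVLT  r2←0xa6
2: ✓ MOVLT  r5←0xd4
3: · MOVPL
4: ✓ CMP  NZCV=0011
5: · MOVEQ
6: ✓ MOVNE  r2←0x64
7: ✓ CMP  NZCV=1010
8: ✓ ADDVC  r2←0x7f
9: · MOVLS
10: ✓ MOVLE  r2←0xaa

EXEC = [1,2,6,8,10]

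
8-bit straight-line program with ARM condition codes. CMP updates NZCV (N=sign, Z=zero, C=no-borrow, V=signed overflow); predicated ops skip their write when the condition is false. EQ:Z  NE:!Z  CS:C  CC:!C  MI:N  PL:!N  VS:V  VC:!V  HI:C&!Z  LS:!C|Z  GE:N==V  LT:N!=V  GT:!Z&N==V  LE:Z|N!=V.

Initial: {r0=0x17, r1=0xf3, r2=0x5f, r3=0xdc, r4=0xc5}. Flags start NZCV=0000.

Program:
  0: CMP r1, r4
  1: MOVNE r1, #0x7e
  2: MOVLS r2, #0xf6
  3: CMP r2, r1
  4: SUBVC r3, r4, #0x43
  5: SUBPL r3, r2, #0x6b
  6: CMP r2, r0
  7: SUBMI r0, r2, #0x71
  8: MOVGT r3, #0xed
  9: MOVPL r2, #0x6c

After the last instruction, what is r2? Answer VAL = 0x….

0: ✓ CMP  NZCV=0010
1: ✓ MOVNE  r1←0x7e
2: · MOVLS
3: ✓ CMP  NZCV=1000
4: ✓ SUBVC  r3←0x82
5: · SUBPL
6: ✓ CMP  NZCV=0010
7: · SUBMI
8: ✓ MOVGT  r3←0xed
9: ✓ MOVPL  r2←0x6c

VAL = 0x6c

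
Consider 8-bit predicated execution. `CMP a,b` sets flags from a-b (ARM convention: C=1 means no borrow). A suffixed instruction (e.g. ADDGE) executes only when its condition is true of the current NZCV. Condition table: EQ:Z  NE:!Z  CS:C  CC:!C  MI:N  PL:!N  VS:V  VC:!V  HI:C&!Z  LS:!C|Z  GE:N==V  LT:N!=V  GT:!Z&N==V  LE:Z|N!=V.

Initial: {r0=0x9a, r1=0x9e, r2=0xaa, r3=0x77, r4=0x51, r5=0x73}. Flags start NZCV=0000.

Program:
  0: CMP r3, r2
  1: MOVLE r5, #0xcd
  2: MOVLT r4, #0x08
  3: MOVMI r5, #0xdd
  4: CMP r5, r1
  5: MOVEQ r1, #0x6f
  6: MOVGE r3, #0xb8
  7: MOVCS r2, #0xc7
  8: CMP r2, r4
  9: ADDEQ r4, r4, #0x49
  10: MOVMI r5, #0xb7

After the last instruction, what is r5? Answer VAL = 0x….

VAL = 0xdd

0: ✓ CMP  NZCV=1001
1: · MOVLE
2: · MOVLT
3: ✓ MOVMI  r5←0xdd
4: ✓ CMP  NZCV=0010
5: · MOVEQ
6: ✓ MOVGE  r3←0xb8
7: ✓ MOVCS  r2←0xc7
8: ✓ CMP  NZCV=0011
9: · ADDEQ
10: · MOVMI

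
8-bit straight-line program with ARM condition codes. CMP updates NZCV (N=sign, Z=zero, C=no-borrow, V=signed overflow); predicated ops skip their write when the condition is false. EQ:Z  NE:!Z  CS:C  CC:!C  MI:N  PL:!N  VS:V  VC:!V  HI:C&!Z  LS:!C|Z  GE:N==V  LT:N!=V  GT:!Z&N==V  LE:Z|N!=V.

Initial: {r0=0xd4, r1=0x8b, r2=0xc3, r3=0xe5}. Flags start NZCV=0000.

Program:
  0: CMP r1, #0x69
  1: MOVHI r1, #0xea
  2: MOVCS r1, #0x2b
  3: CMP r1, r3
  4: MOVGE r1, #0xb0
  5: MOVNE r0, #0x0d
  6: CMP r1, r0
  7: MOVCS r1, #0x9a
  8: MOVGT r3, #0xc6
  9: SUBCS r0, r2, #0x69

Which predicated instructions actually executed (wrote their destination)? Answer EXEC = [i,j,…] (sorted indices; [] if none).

EXEC = [1,2,4,5,7,9]

[0] flags=0011 → (cmp)
[1] flags=0011 HI?T → r1=0xea
[2] flags=0011 CS?T → r1=0x2b
[3] flags=0000 → (cmp)
[4] flags=0000 GE?T → r1=0xb0
[5] flags=0000 NE?T → r0=0x0d
[6] flags=1010 → (cmp)
[7] flags=1010 CS?T → r1=0x9a
[8] flags=1010 GT?F → skip
[9] flags=1010 CS?T → r0=0x5a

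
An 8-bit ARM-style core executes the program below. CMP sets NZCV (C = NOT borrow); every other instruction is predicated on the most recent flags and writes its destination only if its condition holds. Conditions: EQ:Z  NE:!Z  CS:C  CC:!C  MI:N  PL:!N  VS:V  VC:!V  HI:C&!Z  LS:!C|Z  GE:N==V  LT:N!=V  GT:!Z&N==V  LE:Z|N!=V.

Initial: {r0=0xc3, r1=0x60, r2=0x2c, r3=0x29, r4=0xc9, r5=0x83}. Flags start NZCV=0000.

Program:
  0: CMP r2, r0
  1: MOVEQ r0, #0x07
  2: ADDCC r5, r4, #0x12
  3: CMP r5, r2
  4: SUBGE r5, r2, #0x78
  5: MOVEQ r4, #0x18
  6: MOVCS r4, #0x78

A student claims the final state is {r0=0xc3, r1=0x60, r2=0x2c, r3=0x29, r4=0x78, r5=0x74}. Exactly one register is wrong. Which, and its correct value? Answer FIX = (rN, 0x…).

FIX = (r5, 0xdb)

[0] flags=0000 → (cmp)
[1] flags=0000 EQ?F → skip
[2] flags=0000 CC?T → r5=0xdb
[3] flags=1010 → (cmp)
[4] flags=1010 GE?F → skip
[5] flags=1010 EQ?F → skip
[6] flags=1010 CS?T → r4=0x78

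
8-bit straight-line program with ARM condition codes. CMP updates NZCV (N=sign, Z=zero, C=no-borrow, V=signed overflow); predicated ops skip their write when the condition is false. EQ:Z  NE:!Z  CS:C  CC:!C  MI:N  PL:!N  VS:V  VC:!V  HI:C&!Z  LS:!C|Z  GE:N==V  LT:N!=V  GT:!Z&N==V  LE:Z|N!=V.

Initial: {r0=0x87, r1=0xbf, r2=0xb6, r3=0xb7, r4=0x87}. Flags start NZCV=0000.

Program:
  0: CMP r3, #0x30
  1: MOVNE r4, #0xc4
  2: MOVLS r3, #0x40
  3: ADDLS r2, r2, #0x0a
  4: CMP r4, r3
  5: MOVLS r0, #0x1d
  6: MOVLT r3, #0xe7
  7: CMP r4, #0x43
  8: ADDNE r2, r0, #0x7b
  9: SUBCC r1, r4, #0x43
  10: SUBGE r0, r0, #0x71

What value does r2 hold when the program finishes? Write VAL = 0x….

VAL = 0x02

[0] flags=1010 → (cmp)
[1] flags=1010 NE?T → r4=0xc4
[2] flags=1010 LS?F → skip
[3] flags=1010 LS?F → skip
[4] flags=0010 → (cmp)
[5] flags=0010 LS?F → skip
[6] flags=0010 LT?F → skip
[7] flags=1010 → (cmp)
[8] flags=1010 NE?T → r2=0x02
[9] flags=1010 CC?F → skip
[10] flags=1010 GE?F → skip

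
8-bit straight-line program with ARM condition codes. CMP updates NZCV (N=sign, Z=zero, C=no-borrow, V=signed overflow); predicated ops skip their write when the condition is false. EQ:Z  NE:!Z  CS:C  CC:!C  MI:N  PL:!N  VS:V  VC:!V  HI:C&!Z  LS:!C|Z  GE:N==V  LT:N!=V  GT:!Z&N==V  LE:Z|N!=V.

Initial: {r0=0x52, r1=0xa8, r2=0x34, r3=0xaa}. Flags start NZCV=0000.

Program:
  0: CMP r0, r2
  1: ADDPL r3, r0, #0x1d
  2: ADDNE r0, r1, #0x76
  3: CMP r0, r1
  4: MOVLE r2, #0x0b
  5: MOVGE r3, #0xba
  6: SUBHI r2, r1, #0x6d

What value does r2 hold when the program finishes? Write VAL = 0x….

VAL = 0x34

[0] flags=0010 → (cmp)
[1] flags=0010 PL?T → r3=0x6f
[2] flags=0010 NE?T → r0=0x1e
[3] flags=0000 → (cmp)
[4] flags=0000 LE?F → skip
[5] flags=0000 GE?T → r3=0xba
[6] flags=0000 HI?F → skip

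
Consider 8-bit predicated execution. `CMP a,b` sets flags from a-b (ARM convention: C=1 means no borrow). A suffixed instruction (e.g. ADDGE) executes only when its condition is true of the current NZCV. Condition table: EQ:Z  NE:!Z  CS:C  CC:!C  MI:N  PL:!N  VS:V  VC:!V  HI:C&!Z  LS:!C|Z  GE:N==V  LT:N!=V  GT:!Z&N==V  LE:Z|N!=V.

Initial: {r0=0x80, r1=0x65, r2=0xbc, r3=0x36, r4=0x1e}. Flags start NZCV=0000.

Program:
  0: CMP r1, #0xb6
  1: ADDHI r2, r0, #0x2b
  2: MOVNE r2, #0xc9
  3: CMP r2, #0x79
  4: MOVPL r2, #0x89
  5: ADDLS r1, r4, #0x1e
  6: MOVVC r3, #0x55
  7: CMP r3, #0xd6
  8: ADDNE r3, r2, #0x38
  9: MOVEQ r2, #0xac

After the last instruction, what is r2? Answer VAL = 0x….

[0] flags=1001 → (cmp)
[1] flags=1001 HI?F → skip
[2] flags=1001 NE?T → r2=0xc9
[3] flags=0011 → (cmp)
[4] flags=0011 PL?T → r2=0x89
[5] flags=0011 LS?F → skip
[6] flags=0011 VC?F → skip
[7] flags=0000 → (cmp)
[8] flags=0000 NE?T → r3=0xc1
[9] flags=0000 EQ?F → skip

VAL = 0x89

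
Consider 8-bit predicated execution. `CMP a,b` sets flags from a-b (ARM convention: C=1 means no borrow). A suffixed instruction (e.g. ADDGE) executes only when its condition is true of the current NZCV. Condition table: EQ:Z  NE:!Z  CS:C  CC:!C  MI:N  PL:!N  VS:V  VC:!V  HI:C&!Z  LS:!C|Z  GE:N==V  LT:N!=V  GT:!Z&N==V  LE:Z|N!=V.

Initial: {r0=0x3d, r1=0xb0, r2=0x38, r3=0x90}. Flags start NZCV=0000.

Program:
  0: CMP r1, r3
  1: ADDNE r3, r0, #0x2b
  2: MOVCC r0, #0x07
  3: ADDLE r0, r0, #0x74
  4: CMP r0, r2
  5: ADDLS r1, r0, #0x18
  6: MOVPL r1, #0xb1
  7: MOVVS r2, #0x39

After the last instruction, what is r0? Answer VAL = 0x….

[0] flags=0010 → (cmp)
[1] flags=0010 NE?T → r3=0x68
[2] flags=0010 CC?F → skip
[3] flags=0010 LE?F → skip
[4] flags=0010 → (cmp)
[5] flags=0010 LS?F → skip
[6] flags=0010 PL?T → r1=0xb1
[7] flags=0010 VS?F → skip

VAL = 0x3d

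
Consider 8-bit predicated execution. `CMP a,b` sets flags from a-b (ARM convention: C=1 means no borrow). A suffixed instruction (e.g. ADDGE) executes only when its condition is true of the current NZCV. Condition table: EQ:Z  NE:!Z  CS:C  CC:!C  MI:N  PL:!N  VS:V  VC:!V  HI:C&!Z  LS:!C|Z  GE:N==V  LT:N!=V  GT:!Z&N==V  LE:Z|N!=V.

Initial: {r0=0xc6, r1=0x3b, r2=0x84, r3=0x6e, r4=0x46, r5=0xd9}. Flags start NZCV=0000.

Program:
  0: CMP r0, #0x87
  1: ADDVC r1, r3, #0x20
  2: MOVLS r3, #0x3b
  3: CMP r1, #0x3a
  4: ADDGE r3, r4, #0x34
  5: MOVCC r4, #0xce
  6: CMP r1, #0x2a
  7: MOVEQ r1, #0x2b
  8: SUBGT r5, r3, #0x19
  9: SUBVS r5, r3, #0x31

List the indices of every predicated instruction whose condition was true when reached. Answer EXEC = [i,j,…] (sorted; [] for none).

[0] flags=0010 → (cmp)
[1] flags=0010 VC?T → r1=0x8e
[2] flags=0010 LS?F → skip
[3] flags=0011 → (cmp)
[4] flags=0011 GE?F → skip
[5] flags=0011 CC?F → skip
[6] flags=0011 → (cmp)
[7] flags=0011 EQ?F → skip
[8] flags=0011 GT?F → skip
[9] flags=0011 VS?T → r5=0x3d

EXEC = [1,9]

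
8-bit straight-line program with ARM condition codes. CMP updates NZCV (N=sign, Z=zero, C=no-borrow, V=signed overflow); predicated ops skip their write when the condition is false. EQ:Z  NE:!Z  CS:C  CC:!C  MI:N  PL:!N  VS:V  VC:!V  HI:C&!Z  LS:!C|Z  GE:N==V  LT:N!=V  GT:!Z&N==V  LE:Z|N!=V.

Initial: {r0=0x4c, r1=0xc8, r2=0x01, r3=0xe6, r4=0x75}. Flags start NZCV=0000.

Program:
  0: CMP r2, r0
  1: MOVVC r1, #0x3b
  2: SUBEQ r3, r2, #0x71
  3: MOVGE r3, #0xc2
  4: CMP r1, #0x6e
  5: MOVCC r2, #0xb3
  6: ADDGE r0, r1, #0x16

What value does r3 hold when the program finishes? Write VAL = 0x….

[0] flags=1000 → (cmp)
[1] flags=1000 VC?T → r1=0x3b
[2] flags=1000 EQ?F → skip
[3] flags=1000 GE?F → skip
[4] flags=1000 → (cmp)
[5] flags=1000 CC?T → r2=0xb3
[6] flags=1000 GE?F → skip

VAL = 0xe6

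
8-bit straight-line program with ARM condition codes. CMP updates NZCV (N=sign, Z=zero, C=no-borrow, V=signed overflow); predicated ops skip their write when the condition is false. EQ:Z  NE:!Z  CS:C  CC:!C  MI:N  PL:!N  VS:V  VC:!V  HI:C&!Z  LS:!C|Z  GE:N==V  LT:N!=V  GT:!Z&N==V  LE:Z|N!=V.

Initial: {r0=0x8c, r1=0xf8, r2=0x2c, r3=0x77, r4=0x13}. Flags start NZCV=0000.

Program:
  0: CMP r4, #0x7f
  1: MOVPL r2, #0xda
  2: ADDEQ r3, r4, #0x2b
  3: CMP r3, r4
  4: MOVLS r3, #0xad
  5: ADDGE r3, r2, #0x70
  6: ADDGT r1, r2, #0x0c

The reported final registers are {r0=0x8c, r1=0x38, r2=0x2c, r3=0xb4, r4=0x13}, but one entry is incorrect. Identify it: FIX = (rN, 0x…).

FIX = (r3, 0x9c)

0: ✓ CMP  NZCV=1000
1: · MOVPL
2: · ADDEQ
3: ✓ CMP  NZCV=0010
4: · MOVLS
5: ✓ ADDGE  r3←0x9c
6: ✓ ADDGT  r1←0x38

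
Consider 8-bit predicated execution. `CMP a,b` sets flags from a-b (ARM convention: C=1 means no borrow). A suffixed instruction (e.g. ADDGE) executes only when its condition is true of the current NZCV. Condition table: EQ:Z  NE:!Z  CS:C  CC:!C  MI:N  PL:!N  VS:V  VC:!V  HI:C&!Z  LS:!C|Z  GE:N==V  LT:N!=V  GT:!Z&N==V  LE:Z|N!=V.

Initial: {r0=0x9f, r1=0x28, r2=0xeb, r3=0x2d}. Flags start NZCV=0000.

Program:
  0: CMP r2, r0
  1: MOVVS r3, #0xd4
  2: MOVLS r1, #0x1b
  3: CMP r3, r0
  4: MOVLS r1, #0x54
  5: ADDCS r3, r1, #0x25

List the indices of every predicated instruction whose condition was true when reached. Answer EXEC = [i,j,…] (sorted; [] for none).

EXEC = [4]

[0] flags=0010 → (cmp)
[1] flags=0010 VS?F → skip
[2] flags=0010 LS?F → skip
[3] flags=1001 → (cmp)
[4] flags=1001 LS?T → r1=0x54
[5] flags=1001 CS?F → skip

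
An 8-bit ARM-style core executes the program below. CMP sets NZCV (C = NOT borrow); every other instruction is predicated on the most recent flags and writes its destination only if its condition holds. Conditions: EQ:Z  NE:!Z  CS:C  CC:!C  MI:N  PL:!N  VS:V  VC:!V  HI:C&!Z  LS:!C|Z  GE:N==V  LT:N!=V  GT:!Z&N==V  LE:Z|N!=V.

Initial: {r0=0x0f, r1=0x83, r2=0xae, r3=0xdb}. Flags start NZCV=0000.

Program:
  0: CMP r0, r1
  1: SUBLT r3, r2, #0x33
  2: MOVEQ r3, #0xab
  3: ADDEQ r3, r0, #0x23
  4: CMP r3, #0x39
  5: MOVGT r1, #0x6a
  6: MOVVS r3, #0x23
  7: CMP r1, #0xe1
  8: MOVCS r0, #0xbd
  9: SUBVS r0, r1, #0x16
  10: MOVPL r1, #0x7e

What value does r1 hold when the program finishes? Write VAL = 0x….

VAL = 0x83

0: ✓ CMP  NZCV=1001
1: · SUBLT
2: · MOVEQ
3: · ADDEQ
4: ✓ CMP  NZCV=1010
5: · MOVGT
6: · MOVVS
7: ✓ CMP  NZCV=1000
8: · MOVCS
9: · SUBVS
10: · MOVPL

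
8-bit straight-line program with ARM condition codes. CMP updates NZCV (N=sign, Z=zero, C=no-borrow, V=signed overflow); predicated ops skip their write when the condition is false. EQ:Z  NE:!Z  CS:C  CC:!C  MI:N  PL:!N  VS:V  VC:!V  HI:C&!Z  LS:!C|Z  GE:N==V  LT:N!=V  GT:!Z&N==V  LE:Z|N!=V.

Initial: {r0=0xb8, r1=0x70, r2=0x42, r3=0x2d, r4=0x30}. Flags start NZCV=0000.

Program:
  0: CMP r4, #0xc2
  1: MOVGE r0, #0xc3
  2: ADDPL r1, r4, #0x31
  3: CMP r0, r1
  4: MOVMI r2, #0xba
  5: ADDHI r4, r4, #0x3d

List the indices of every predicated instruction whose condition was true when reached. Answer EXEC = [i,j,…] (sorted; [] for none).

0: ✓ CMP  NZCV=0000
1: ✓ MOVGE  r0←0xc3
2: ✓ ADDPL  r1←0x61
3: ✓ CMP  NZCV=0011
4: · MOVMI
5: ✓ ADDHI  r4←0x6d

EXEC = [1,2,5]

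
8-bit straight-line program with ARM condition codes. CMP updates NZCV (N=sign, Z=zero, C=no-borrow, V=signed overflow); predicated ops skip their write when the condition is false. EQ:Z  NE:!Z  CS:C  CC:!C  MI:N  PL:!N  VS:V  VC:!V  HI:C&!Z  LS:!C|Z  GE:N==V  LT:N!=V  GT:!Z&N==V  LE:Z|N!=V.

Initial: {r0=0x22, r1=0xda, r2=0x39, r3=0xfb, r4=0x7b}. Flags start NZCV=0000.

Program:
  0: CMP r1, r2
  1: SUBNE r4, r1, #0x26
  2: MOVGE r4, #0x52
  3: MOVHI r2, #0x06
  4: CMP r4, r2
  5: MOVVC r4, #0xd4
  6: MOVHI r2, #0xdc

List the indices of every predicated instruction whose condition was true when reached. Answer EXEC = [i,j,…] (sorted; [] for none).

[0] flags=1010 → (cmp)
[1] flags=1010 NE?T → r4=0xb4
[2] flags=1010 GE?F → skip
[3] flags=1010 HI?T → r2=0x06
[4] flags=1010 → (cmp)
[5] flags=1010 VC?T → r4=0xd4
[6] flags=1010 HI?T → r2=0xdc

EXEC = [1,3,5,6]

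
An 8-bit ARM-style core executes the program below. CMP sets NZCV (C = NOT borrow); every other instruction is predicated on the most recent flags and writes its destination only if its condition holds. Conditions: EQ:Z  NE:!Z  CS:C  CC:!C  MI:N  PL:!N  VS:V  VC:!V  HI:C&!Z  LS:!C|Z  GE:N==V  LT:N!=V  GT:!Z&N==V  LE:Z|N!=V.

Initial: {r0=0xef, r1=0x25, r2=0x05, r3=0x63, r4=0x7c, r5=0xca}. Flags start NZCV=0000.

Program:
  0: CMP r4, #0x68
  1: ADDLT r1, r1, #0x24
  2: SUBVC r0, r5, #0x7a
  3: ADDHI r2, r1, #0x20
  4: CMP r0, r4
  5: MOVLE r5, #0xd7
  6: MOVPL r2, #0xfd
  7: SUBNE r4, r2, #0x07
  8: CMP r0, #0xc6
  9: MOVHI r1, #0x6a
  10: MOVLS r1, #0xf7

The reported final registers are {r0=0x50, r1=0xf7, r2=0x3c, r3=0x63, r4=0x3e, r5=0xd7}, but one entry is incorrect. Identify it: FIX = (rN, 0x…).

0: ✓ CMP  NZCV=0010
1: · ADDLT
2: ✓ SUBVC  r0←0x50
3: ✓ ADDHI  r2←0x45
4: ✓ CMP  NZCV=1000
5: ✓ MOVLE  r5←0xd7
6: · MOVPL
7: ✓ SUBNE  r4←0x3e
8: ✓ CMP  NZCV=1001
9: · MOVHI
10: ✓ MOVLS  r1←0xf7

FIX = (r2, 0x45)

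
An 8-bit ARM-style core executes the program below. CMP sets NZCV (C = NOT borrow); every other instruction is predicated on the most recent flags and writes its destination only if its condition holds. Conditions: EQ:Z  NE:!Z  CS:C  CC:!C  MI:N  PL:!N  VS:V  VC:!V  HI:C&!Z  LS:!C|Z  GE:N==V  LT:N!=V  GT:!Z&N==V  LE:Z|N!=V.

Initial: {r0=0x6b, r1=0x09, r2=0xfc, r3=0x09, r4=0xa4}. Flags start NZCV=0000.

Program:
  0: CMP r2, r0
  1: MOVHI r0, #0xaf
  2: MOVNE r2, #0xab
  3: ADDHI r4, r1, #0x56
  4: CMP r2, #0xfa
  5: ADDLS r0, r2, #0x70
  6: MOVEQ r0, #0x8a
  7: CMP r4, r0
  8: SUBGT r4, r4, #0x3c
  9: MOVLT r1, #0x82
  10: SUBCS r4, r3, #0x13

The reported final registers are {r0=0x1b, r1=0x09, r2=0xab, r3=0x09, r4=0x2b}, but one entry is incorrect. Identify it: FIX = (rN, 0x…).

FIX = (r4, 0xf6)

0: ✓ CMP  NZCV=1010
1: ✓ MOVHI  r0←0xaf
2: ✓ MOVNE  r2←0xab
3: ✓ ADDHI  r4←0x5f
4: ✓ CMP  NZCV=1000
5: ✓ ADDLS  r0←0x1b
6: · MOVEQ
7: ✓ CMP  NZCV=0010
8: ✓ SUBGT  r4←0x23
9: · MOVLT
10: ✓ SUBCS  r4←0xf6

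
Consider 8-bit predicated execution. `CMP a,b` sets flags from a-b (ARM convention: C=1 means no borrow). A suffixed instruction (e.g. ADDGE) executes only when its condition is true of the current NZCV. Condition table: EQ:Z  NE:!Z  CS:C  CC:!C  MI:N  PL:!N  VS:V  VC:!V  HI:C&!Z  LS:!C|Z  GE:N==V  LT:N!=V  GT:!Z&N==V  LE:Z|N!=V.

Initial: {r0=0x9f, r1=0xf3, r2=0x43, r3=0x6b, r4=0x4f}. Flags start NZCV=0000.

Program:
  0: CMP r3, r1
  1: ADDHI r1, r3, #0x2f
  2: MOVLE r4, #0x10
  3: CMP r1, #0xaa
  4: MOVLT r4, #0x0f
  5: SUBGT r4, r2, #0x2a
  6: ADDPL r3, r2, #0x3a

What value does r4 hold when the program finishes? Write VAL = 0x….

VAL = 0x19

0: ✓ CMP  NZCV=0000
1: · ADDHI
2: · MOVLE
3: ✓ CMP  NZCV=0010
4: · MOVLT
5: ✓ SUBGT  r4←0x19
6: ✓ ADDPL  r3←0x7d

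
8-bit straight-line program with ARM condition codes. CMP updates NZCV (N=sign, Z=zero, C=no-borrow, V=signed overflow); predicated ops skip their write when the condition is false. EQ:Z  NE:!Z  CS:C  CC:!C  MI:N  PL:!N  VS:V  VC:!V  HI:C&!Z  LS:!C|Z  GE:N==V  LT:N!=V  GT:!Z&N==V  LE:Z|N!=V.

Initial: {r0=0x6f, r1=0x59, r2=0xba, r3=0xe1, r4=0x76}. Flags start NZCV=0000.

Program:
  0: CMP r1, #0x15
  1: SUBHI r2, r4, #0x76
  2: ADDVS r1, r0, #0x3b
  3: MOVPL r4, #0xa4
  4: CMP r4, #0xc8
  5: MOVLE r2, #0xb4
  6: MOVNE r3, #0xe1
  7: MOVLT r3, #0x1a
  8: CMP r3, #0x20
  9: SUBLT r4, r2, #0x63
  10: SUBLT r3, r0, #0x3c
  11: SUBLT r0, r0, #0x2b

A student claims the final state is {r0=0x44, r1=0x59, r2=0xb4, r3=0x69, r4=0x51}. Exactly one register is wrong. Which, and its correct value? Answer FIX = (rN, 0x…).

FIX = (r3, 0x33)

0: ✓ CMP  NZCV=0010
1: ✓ SUBHI  r2←0x00
2: · ADDVS
3: ✓ MOVPL  r4←0xa4
4: ✓ CMP  NZCV=1000
5: ✓ MOVLE  r2←0xb4
6: ✓ MOVNE  r3←0xe1
7: ✓ MOVLT  r3←0x1a
8: ✓ CMP  NZCV=1000
9: ✓ SUBLT  r4←0x51
10: ✓ SUBLT  r3←0x33
11: ✓ SUBLT  r0←0x44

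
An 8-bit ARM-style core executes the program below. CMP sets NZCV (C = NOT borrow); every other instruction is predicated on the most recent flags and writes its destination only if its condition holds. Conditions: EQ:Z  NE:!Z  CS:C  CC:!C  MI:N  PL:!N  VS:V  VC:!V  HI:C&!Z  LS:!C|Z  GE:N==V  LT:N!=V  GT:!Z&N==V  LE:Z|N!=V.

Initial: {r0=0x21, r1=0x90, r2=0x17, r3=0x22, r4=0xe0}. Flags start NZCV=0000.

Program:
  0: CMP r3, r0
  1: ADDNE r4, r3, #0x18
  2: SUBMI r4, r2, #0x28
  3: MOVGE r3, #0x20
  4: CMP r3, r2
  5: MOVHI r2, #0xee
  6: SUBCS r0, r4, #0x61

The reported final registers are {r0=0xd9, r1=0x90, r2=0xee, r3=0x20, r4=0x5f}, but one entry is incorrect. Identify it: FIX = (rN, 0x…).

[0] flags=0010 → (cmp)
[1] flags=0010 NE?T → r4=0x3a
[2] flags=0010 MI?F → skip
[3] flags=0010 GE?T → r3=0x20
[4] flags=0010 → (cmp)
[5] flags=0010 HI?T → r2=0xee
[6] flags=0010 CS?T → r0=0xd9

FIX = (r4, 0x3a)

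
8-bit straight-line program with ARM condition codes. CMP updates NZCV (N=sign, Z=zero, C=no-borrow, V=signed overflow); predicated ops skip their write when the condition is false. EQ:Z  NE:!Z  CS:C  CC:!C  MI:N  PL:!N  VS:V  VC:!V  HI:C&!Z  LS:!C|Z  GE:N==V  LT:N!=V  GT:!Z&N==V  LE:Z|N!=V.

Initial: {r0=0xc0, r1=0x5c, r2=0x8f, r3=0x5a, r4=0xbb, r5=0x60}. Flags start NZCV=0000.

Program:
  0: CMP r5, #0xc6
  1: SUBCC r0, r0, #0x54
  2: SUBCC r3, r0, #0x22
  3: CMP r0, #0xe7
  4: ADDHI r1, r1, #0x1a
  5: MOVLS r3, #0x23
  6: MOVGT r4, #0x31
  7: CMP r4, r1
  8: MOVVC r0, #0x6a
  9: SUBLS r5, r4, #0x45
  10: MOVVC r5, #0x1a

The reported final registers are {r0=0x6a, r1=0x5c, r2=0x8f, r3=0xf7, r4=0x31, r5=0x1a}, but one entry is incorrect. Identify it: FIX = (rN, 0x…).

FIX = (r3, 0x23)

0: ✓ CMP  NZCV=1001
1: ✓ SUBCC  r0←0x6c
2: ✓ SUBCC  r3←0x4a
3: ✓ CMP  NZCV=1001
4: · ADDHI
5: ✓ MOVLS  r3←0x23
6: ✓ MOVGT  r4←0x31
7: ✓ CMP  NZCV=1000
8: ✓ MOVVC  r0←0x6a
9: ✓ SUBLS  r5←0xec
10: ✓ MOVVC  r5←0x1a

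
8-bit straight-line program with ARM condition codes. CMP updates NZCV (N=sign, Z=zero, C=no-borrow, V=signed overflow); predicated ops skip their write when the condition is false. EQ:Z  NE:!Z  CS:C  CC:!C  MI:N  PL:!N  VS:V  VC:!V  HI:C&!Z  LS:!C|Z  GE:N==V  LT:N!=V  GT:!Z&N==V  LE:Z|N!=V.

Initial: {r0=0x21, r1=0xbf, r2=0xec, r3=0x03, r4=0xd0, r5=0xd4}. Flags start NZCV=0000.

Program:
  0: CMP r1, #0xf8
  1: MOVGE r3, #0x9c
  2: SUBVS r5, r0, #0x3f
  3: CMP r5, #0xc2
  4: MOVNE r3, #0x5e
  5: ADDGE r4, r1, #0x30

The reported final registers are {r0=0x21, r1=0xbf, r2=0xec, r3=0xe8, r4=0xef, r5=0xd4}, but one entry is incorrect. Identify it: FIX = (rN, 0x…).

[0] flags=1000 → (cmp)
[1] flags=1000 GE?F → skip
[2] flags=1000 VS?F → skip
[3] flags=0010 → (cmp)
[4] flags=0010 NE?T → r3=0x5e
[5] flags=0010 GE?T → r4=0xef

FIX = (r3, 0x5e)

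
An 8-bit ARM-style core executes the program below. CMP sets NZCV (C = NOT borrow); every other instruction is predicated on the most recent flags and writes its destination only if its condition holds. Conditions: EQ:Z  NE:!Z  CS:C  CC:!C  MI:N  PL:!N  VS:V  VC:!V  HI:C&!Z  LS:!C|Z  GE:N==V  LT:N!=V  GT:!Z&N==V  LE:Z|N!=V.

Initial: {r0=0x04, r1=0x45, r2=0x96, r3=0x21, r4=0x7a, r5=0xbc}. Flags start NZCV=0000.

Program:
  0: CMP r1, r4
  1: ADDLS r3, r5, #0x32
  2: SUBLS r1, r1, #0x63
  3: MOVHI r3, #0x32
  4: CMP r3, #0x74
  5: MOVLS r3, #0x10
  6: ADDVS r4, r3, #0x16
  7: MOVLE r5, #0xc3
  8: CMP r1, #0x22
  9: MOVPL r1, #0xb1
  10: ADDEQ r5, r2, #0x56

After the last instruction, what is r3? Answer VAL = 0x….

VAL = 0xee

0: ✓ CMP  NZCV=1000
1: ✓ ADDLS  r3←0xee
2: ✓ SUBLS  r1←0xe2
3: · MOVHI
4: ✓ CMP  NZCV=0011
5: · MOVLS
6: ✓ ADDVS  r4←0x04
7: ✓ MOVLE  r5←0xc3
8: ✓ CMP  NZCV=1010
9: · MOVPL
10: · ADDEQ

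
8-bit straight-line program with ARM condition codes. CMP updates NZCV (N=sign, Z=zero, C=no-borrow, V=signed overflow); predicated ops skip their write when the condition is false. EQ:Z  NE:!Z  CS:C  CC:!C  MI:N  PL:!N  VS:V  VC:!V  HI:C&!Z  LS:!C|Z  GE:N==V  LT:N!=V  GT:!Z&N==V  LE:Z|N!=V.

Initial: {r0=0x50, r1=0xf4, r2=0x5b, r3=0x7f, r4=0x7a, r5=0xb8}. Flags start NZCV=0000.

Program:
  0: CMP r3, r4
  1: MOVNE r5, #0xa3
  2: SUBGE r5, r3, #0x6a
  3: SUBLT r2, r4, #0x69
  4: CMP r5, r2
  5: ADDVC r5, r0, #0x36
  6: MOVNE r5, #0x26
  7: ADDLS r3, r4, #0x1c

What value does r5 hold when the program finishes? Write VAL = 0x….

VAL = 0x26

[0] flags=0010 → (cmp)
[1] flags=0010 NE?T → r5=0xa3
[2] flags=0010 GE?T → r5=0x15
[3] flags=0010 LT?F → skip
[4] flags=1000 → (cmp)
[5] flags=1000 VC?T → r5=0x86
[6] flags=1000 NE?T → r5=0x26
[7] flags=1000 LS?T → r3=0x96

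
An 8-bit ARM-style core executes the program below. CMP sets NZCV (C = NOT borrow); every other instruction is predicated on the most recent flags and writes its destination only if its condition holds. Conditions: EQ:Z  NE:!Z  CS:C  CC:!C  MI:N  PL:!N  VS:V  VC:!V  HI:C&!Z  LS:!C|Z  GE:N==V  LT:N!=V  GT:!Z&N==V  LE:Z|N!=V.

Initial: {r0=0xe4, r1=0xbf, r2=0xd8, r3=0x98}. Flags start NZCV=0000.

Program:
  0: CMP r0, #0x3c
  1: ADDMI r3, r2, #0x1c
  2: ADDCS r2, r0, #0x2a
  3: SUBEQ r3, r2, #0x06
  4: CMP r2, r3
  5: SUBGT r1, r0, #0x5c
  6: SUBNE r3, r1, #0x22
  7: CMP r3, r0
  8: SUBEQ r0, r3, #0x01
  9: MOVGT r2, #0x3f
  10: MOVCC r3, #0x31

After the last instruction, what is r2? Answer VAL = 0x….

0: ✓ CMP  NZCV=1010
1: ✓ ADDMI  r3←0xf4
2: ✓ ADDCS  r2←0x0e
3: · SUBEQ
4: ✓ CMP  NZCV=0000
5: ✓ SUBGT  r1←0x88
6: ✓ SUBNE  r3←0x66
7: ✓ CMP  NZCV=1001
8: · SUBEQ
9: ✓ MOVGT  r2←0x3f
10: ✓ MOVCC  r3←0x31

VAL = 0x3f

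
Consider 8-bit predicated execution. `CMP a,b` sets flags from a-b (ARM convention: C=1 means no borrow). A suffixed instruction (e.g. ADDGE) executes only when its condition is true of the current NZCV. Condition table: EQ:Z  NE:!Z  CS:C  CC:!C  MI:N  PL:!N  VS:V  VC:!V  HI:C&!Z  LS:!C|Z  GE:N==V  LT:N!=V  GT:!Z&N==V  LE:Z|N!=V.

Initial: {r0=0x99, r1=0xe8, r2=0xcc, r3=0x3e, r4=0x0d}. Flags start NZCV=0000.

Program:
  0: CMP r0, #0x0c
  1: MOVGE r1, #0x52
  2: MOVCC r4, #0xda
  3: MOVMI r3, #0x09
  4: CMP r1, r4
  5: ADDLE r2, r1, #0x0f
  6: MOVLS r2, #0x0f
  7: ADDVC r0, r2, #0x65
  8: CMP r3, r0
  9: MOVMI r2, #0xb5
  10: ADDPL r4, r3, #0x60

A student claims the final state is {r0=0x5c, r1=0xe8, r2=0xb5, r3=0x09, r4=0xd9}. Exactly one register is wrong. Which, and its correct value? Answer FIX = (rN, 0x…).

[0] flags=1010 → (cmp)
[1] flags=1010 GE?F → skip
[2] flags=1010 CC?F → skip
[3] flags=1010 MI?T → r3=0x09
[4] flags=1010 → (cmp)
[5] flags=1010 LE?T → r2=0xf7
[6] flags=1010 LS?F → skip
[7] flags=1010 VC?T → r0=0x5c
[8] flags=1000 → (cmp)
[9] flags=1000 MI?T → r2=0xb5
[10] flags=1000 PL?F → skip

FIX = (r4, 0x0d)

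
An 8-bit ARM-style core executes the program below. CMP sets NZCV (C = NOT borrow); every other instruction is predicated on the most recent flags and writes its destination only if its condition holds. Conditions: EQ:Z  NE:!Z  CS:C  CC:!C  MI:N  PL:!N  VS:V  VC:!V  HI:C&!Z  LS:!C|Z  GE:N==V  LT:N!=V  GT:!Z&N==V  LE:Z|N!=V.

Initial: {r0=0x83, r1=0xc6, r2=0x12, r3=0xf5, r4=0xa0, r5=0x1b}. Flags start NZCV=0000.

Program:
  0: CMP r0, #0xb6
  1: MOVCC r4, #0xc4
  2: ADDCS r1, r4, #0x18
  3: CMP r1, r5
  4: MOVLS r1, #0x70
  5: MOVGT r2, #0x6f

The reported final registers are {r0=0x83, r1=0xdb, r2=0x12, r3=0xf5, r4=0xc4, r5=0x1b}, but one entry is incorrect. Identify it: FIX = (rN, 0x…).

FIX = (r1, 0xc6)

[0] flags=1000 → (cmp)
[1] flags=1000 CC?T → r4=0xc4
[2] flags=1000 CS?F → skip
[3] flags=1010 → (cmp)
[4] flags=1010 LS?F → skip
[5] flags=1010 GT?F → skip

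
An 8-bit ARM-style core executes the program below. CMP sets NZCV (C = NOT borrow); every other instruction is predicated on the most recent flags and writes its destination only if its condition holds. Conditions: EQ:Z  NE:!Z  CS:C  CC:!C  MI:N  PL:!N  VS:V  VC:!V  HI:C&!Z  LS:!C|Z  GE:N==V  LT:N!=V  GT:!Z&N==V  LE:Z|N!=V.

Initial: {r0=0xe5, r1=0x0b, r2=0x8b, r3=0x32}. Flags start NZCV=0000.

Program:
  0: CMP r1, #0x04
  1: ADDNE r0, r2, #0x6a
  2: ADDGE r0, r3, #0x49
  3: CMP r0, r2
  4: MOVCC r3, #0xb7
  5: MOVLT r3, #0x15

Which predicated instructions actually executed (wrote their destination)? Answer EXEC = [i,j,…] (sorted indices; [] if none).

0: ✓ CMP  NZCV=0010
1: ✓ ADDNE  r0←0xf5
2: ✓ ADDGE  r0←0x7b
3: ✓ CMP  NZCV=1001
4: ✓ MOVCC  r3←0xb7
5: · MOVLT

EXEC = [1,2,4]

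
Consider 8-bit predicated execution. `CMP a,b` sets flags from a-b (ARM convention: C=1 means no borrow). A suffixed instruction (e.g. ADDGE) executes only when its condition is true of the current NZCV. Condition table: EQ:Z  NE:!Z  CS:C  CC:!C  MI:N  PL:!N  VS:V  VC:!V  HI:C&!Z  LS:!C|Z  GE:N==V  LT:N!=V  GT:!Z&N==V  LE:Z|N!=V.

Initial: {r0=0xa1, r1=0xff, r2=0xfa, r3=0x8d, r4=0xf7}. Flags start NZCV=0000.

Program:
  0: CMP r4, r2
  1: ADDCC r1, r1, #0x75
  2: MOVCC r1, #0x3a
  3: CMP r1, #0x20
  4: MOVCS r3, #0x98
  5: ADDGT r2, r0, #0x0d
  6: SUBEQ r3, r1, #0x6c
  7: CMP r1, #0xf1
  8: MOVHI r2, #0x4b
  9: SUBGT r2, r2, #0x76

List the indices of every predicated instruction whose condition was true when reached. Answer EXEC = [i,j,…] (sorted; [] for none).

[0] flags=1000 → (cmp)
[1] flags=1000 CC?T → r1=0x74
[2] flags=1000 CC?T → r1=0x3a
[3] flags=0010 → (cmp)
[4] flags=0010 CS?T → r3=0x98
[5] flags=0010 GT?T → r2=0xae
[6] flags=0010 EQ?F → skip
[7] flags=0000 → (cmp)
[8] flags=0000 HI?F → skip
[9] flags=0000 GT?T → r2=0x38

EXEC = [1,2,4,5,9]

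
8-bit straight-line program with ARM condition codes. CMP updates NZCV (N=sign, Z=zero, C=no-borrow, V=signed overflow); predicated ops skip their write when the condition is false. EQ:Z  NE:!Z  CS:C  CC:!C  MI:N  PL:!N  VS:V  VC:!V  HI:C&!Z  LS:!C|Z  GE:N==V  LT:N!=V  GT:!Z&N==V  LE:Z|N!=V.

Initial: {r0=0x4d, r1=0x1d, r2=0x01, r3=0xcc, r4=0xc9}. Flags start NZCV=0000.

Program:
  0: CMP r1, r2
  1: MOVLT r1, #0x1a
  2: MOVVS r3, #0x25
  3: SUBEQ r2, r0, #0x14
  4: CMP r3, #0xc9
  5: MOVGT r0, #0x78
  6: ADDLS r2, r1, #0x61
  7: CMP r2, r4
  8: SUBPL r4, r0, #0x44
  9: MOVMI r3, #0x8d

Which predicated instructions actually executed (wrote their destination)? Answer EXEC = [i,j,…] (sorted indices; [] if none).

EXEC = [5,8]

[0] flags=0010 → (cmp)
[1] flags=0010 LT?F → skip
[2] flags=0010 VS?F → skip
[3] flags=0010 EQ?F → skip
[4] flags=0010 → (cmp)
[5] flags=0010 GT?T → r0=0x78
[6] flags=0010 LS?F → skip
[7] flags=0000 → (cmp)
[8] flags=0000 PL?T → r4=0x34
[9] flags=0000 MI?F → skip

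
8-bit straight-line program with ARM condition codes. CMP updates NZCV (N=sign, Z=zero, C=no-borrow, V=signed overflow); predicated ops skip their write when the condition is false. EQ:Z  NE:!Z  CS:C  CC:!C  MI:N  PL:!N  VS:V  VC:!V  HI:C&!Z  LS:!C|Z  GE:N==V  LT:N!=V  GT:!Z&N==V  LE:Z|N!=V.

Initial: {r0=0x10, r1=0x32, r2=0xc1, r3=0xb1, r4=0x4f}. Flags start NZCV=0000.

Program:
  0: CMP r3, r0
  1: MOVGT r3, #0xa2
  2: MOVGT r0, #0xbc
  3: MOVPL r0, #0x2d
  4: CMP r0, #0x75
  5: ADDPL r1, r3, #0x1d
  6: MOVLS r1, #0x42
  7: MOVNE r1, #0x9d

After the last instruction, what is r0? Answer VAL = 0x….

VAL = 0x10

[0] flags=1010 → (cmp)
[1] flags=1010 GT?F → skip
[2] flags=1010 GT?F → skip
[3] flags=1010 PL?F → skip
[4] flags=1000 → (cmp)
[5] flags=1000 PL?F → skip
[6] flags=1000 LS?T → r1=0x42
[7] flags=1000 NE?T → r1=0x9d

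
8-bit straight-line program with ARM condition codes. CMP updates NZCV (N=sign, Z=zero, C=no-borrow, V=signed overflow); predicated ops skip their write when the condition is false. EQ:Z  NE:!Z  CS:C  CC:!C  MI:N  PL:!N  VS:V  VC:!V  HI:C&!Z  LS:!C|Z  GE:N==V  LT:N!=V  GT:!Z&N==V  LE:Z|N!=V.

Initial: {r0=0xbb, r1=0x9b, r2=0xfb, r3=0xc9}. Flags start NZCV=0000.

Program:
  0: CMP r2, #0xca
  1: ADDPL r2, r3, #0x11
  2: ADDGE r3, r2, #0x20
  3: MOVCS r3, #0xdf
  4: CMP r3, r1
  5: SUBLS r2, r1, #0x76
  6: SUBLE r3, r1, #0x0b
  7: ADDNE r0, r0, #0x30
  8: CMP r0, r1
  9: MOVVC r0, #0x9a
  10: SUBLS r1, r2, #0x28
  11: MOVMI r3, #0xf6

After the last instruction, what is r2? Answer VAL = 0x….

VAL = 0xda

0: ✓ CMP  NZCV=0010
1: ✓ ADDPL  r2←0xda
2: ✓ ADDGE  r3←0xfa
3: ✓ MOVCS  r3←0xdf
4: ✓ CMP  NZCV=0010
5: · SUBLS
6: · SUBLE
7: ✓ ADDNE  r0←0xeb
8: ✓ CMP  NZCV=0010
9: ✓ MOVVC  r0←0x9a
10: · SUBLS
11: · MOVMI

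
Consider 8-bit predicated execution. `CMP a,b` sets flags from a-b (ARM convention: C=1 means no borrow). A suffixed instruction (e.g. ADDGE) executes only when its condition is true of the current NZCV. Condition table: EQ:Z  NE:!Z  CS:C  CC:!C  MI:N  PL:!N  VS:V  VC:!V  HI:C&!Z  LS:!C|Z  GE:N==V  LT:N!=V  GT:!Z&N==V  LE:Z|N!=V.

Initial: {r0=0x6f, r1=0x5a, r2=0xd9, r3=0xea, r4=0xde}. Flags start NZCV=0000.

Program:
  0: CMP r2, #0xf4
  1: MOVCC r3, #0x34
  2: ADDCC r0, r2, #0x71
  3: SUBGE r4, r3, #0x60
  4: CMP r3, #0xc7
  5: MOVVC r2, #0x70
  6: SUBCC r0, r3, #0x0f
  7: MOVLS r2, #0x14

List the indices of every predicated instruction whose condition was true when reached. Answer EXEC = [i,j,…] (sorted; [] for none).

EXEC = [1,2,5,6,7]

[0] flags=1000 → (cmp)
[1] flags=1000 CC?T → r3=0x34
[2] flags=1000 CC?T → r0=0x4a
[3] flags=1000 GE?F → skip
[4] flags=0000 → (cmp)
[5] flags=0000 VC?T → r2=0x70
[6] flags=0000 CC?T → r0=0x25
[7] flags=0000 LS?T → r2=0x14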